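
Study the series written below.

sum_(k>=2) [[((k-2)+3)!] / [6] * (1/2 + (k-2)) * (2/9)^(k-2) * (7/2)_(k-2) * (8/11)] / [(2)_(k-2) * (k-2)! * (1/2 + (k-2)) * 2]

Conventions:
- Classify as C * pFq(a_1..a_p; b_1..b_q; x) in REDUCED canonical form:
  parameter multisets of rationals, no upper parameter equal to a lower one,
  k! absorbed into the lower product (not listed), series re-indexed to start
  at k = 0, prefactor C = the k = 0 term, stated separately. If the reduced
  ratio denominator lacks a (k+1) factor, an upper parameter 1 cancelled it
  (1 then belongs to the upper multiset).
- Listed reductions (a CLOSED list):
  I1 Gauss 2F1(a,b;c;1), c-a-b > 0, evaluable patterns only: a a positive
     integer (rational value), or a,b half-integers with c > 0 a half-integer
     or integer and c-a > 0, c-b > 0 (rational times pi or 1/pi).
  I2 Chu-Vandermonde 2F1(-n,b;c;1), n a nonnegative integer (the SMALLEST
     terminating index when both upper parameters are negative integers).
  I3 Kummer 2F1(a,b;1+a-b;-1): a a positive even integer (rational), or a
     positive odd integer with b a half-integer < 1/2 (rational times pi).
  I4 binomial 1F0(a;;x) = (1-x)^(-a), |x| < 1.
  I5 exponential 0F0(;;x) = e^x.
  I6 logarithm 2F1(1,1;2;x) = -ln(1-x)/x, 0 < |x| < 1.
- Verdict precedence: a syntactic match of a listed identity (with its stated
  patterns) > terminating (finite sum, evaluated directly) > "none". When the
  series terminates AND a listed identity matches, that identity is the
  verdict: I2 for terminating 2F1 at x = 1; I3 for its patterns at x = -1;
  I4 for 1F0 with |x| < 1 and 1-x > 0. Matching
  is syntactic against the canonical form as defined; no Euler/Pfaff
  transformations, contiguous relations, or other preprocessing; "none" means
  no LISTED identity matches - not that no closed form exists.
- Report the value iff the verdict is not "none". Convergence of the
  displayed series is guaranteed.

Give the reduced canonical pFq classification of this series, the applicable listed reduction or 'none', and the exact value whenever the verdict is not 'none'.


With C = 4/11: the canonical form is 2F1(7/2, 4; 2; 2/9). Verdict: none. No listed pattern accepts 2F1(7/2, 4; 2; 2/9).

Structural cue: with t_0 = 4/11, the constant factors (prefactor 4/11) combine into one prefactor.
Step ratio: r(k) = (2/9) * (k+7/2) (k+4) / [(k+2) (k+1)] - rational in k, leading ratio (2/9); with t_0 = 4/11, classification follows.


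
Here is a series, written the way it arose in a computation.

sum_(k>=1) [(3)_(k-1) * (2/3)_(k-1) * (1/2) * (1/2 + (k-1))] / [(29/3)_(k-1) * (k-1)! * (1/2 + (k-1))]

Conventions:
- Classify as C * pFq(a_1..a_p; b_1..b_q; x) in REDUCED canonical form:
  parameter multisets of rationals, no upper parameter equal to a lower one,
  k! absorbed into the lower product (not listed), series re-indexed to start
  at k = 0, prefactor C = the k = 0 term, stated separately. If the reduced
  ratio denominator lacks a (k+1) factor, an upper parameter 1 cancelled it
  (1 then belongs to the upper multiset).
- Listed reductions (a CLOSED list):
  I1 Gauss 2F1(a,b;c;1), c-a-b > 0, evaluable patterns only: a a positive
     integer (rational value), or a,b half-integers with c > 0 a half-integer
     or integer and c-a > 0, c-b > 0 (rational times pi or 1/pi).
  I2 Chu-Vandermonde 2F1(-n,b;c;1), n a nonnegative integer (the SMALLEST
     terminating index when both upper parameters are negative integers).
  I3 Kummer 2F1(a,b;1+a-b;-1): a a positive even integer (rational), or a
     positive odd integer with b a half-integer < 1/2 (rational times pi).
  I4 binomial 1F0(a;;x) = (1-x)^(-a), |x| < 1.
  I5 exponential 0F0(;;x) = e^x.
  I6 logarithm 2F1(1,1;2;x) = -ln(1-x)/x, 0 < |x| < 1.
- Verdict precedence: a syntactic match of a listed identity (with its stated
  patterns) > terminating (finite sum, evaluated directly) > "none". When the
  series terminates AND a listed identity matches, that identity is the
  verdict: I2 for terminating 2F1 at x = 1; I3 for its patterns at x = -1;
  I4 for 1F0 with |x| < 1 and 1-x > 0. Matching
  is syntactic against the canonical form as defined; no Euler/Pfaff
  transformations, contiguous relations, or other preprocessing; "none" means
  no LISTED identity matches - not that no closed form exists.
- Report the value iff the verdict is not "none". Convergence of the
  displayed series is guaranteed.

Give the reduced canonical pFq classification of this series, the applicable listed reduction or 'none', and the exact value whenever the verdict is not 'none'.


Structural cue: x = 1 and striking the common factor k + 1/2 reduces the term (C = 1/2, x = 1).
Ratio: r(k) = 1 * (k+2/3) (k+3) / [(k+29/3) (k+1)] - rational; roots negated = parameters, x = 1, C = 1/2.

Prefactor 1/2, argument 1: 2F1 with upper {2/3, 3} over lower {29/3}. Verdict: Gauss (I1, integer-parameter pattern) fires (x = 1: the Gamma ratio telescopes since c-a-b = 6 > 0 and a = 3 in Z>0). Hence: 1495/2268.


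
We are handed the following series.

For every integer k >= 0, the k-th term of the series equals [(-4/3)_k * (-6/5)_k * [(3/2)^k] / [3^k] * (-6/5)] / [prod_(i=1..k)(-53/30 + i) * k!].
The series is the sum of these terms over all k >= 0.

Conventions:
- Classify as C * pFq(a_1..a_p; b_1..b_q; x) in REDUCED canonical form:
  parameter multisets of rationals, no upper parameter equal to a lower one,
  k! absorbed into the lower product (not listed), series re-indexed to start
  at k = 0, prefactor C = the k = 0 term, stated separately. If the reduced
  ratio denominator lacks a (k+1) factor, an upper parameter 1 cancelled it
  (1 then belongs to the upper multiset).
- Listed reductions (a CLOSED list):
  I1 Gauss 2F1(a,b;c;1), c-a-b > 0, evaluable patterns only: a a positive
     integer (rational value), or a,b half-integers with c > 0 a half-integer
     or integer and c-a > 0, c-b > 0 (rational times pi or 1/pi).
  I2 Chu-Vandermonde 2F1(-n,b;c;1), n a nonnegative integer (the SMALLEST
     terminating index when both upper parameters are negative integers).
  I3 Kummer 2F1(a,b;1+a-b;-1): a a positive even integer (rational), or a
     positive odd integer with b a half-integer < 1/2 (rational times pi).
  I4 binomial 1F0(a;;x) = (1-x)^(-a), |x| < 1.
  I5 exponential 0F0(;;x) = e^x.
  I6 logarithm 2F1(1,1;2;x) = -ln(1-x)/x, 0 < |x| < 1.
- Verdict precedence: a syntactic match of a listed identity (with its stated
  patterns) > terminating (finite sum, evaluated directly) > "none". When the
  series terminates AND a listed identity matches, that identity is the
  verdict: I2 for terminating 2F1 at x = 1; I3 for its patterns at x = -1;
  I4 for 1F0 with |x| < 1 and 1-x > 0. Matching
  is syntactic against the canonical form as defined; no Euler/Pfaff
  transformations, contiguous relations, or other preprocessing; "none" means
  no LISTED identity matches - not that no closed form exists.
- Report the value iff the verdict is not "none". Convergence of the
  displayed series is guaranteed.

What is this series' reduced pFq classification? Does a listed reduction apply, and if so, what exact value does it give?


Canonical form: C = -6/5 times 2F1 with upper {-4/3, -6/5}, lower {-23/30}, x = 1/2. Verdict: none here - no I1-I6 shape fits x = 1/2 with lower {-23/30}.

Key step: t_0 being -6/5, the lower running product (C = -6/5, x = 1/2) is a rising factorial.
Ratio: r(k) = (1/2) * (k-4/3) (k-6/5) / [(k-23/30) (k+1)] - poly over poly, x = (1/2) from leading terms; C = -6/5 at k = 0.


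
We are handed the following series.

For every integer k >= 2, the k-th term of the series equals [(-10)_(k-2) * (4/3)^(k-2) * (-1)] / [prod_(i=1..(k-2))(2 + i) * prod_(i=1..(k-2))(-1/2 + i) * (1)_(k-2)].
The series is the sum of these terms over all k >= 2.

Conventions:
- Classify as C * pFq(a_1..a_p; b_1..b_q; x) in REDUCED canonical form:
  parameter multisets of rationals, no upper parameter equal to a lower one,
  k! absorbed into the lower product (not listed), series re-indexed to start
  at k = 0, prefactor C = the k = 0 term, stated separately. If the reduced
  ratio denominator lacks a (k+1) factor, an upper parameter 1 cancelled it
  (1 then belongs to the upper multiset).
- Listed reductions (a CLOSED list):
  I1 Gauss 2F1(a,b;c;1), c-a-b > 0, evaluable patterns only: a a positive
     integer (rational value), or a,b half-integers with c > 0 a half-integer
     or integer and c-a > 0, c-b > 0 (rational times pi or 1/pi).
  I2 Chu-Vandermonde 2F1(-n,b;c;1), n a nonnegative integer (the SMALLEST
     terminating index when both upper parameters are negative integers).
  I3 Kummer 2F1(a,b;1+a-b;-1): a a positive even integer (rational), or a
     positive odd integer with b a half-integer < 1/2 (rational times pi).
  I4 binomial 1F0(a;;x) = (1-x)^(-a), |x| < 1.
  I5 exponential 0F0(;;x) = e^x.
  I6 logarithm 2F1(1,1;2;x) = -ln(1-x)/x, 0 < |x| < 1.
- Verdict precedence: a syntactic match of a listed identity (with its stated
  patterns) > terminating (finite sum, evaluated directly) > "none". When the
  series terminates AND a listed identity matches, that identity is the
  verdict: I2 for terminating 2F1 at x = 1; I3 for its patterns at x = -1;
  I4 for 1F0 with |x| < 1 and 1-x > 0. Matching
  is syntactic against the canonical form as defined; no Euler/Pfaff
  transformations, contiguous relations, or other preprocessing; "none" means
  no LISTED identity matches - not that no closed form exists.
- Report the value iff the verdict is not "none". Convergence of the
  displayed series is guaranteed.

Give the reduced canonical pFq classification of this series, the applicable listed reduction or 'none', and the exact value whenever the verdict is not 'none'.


Prefactor -1, argument 4/3: 1F2 with upper {-10} over lower {1/2, 3}. Verdict: terminating. (-10)_k vanishes past k = 10, leaving a 11-term sum, computed directly. Sum: 22811603454261868843/18084694719189223125.

The tell: t_0 being -1, the lower running product (C = -1, x = 4/3) is a rising factorial.
Adjacent-term ratio: r(k) = (4/3) * (k-10) / [(k+1/2) (k+3) (k+1)] - rational; roots negated = parameters, x = (4/3), C = -1.


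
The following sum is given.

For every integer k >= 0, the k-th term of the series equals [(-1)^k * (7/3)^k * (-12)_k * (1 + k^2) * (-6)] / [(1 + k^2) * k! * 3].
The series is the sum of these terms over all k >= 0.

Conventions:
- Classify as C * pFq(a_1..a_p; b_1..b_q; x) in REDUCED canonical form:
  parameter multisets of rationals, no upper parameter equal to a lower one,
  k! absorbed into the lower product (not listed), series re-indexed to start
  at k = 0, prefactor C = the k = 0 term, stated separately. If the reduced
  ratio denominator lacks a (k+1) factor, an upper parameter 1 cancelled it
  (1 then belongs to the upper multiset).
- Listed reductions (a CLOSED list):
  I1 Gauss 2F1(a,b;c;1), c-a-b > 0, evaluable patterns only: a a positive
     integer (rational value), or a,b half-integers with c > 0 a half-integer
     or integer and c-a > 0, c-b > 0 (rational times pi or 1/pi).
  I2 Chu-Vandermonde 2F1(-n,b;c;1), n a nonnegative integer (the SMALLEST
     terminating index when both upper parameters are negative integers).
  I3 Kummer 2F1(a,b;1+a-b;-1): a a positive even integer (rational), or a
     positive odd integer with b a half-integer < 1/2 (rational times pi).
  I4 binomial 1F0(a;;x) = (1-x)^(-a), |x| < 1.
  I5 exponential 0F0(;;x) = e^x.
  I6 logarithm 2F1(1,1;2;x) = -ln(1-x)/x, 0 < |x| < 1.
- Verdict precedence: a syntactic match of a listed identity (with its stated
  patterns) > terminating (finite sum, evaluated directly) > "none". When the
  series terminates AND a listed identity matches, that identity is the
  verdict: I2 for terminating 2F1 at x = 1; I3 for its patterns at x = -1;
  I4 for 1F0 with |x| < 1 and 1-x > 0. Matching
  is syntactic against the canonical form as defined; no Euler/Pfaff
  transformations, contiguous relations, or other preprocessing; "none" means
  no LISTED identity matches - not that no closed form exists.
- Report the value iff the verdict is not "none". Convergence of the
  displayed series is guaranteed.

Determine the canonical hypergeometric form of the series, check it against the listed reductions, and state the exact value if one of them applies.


x = -7/3 here; the reduced form reads 1F0, upper {-12}, lower {-}, C = -2. Verdict: terminating at k = 12: the factor (-12)_k kills every later term; summing the 13 survivors is exact. Its exact value is -2000000000000/531441.

The tell: x = (-7/3) and striking the common factor k^2 + 1 reduces the term (C = -2, x = -7/3).
Step ratio: r(k) = (-7/3) * (k-12) / [(k+1)] - poly over poly, x = (-7/3) from leading terms; C = -2 at k = 0.


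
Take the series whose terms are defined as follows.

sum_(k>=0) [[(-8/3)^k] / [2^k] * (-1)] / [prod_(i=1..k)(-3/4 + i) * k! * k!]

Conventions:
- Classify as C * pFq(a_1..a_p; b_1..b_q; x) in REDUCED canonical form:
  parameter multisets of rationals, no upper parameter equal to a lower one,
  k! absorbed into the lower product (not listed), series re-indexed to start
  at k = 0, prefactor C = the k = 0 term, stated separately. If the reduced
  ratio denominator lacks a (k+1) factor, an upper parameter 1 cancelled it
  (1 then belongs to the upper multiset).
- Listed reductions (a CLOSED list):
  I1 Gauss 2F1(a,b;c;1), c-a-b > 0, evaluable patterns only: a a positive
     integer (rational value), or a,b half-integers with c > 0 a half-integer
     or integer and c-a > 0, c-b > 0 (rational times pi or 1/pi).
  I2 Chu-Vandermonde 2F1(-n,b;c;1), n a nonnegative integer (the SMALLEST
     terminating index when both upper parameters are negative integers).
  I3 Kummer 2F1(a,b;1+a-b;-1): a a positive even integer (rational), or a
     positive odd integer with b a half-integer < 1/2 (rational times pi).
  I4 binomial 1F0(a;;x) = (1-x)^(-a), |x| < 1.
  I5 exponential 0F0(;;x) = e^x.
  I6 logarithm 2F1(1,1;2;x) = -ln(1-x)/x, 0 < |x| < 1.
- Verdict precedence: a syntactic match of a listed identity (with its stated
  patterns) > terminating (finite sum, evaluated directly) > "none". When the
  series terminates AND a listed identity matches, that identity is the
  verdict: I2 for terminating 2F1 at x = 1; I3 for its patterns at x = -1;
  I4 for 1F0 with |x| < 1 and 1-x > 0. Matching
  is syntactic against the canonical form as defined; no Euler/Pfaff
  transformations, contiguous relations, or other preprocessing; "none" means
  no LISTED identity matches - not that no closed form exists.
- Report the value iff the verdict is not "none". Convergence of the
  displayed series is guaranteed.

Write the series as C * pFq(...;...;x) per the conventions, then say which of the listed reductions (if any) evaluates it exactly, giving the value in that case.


With C = -1: the canonical form is 0F2(-; 1/4, 1; -4/3). Verdict: none - this 0F2 at x = -4/3 matches no listed pattern, and upper {-} holds no stopper.

Key observation: from the first term -1: the denominator's factorial ratio (prefactor -1) is a lower Pochhammer.
Term ratio: r(k) = (-4/3) * 1 / [(k+1/4) (k+1) (k+1)] - rational in k. x = (-4/3); t_0 = -1; negate the roots.


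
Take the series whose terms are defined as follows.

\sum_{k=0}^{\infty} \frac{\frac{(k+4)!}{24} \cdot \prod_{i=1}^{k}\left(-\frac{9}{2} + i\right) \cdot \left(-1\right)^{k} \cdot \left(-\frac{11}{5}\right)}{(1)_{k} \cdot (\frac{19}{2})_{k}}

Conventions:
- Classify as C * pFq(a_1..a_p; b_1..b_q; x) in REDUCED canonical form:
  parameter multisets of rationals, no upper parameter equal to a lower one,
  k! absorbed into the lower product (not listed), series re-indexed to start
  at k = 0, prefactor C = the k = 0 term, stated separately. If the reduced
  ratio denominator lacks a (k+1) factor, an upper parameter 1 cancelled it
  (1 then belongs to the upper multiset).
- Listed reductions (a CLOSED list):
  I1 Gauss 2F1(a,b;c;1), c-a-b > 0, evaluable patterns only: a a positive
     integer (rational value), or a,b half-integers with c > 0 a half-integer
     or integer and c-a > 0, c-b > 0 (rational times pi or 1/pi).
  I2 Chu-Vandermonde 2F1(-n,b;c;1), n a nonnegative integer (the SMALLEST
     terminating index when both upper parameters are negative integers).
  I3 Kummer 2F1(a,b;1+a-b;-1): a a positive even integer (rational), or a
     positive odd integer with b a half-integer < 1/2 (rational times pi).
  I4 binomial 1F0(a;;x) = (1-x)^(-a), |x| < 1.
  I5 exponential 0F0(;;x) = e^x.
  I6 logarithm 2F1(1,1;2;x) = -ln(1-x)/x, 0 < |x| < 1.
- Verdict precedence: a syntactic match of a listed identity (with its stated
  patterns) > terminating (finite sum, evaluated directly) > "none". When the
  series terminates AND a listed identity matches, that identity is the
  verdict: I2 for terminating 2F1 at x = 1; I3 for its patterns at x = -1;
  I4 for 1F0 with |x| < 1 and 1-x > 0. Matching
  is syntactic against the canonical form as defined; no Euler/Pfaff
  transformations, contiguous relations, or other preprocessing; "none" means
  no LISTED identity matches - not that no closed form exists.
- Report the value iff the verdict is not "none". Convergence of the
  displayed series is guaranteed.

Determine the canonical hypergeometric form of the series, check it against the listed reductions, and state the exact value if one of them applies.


Reduced: x = -1, 2F1, upper = {-\frac{7}{2}, 5}, lower = {\frac{19}{2}}, C = -\frac{11}{5}. Verdict (x = -1): Kummer's theorem (I3) applies (x = -1; c = \frac{19}{2} equals 1+a-b for upper {-\frac{7}{2}, 5}: listed pattern). Hence: \left(-\frac{1684683}{524288}\right) \cdot \pi.

The tell: x = -1 and the factorial ratio (C = -11/5, x = -1) (k+a-1)!/(a-1)! is a rising factorial (a)_k.
Step ratio: r(k) = -1 * (k-\frac{7}{2}) (k+5) / [(k+\frac{19}{2}) (k+1)] - rational in k, leading ratio -1; with t_0 = -\frac{11}{5}, classification follows.


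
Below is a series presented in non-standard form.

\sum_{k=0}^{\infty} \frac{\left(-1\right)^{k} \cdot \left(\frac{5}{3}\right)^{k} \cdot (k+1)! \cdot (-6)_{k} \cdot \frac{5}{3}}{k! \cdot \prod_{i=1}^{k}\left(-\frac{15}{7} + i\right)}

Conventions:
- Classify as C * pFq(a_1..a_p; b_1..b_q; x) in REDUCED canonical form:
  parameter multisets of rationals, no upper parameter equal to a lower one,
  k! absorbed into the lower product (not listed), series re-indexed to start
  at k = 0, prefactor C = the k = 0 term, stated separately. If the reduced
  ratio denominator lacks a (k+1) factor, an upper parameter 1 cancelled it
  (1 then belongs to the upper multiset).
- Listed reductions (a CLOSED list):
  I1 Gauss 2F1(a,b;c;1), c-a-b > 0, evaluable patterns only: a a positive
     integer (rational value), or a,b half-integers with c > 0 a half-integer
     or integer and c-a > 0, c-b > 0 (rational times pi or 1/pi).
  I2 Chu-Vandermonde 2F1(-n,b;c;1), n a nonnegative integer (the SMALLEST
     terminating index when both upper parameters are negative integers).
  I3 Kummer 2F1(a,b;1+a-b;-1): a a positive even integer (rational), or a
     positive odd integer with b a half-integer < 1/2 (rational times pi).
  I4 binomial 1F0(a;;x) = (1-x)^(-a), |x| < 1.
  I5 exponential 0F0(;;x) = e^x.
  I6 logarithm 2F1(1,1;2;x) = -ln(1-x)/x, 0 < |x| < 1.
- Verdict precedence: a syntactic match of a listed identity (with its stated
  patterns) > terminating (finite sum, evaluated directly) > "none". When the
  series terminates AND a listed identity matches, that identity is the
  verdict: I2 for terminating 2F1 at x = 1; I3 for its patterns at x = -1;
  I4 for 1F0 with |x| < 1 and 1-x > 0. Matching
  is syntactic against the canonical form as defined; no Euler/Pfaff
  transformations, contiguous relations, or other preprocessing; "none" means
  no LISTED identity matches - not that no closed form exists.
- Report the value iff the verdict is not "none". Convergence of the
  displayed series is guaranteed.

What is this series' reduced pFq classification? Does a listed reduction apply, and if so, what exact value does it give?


Reduced: x = -\frac{5}{3}, 2F1, upper = {-6, 2}, lower = {-\frac{8}{7}}, C = \frac{5}{3}. Verdict: terminating - no listed pattern fits, but -6 in the upper list cuts the series at k = 6; direct evaluation. Hence: \frac{156401399155}{511758}.

Key step: with t_0 = \frac{5}{3}, the factorial ratio (prefactor 5/3) (k+a-1)!/(a-1)! is a rising factorial (a)_k.
Step ratio: r(k) = -\frac{5}{3} * (k-6) (k+2) / [(k-\frac{8}{7}) (k+1)] ; factor over Q: parameters, x = -\frac{5}{3}, and C = \frac{5}{3}.


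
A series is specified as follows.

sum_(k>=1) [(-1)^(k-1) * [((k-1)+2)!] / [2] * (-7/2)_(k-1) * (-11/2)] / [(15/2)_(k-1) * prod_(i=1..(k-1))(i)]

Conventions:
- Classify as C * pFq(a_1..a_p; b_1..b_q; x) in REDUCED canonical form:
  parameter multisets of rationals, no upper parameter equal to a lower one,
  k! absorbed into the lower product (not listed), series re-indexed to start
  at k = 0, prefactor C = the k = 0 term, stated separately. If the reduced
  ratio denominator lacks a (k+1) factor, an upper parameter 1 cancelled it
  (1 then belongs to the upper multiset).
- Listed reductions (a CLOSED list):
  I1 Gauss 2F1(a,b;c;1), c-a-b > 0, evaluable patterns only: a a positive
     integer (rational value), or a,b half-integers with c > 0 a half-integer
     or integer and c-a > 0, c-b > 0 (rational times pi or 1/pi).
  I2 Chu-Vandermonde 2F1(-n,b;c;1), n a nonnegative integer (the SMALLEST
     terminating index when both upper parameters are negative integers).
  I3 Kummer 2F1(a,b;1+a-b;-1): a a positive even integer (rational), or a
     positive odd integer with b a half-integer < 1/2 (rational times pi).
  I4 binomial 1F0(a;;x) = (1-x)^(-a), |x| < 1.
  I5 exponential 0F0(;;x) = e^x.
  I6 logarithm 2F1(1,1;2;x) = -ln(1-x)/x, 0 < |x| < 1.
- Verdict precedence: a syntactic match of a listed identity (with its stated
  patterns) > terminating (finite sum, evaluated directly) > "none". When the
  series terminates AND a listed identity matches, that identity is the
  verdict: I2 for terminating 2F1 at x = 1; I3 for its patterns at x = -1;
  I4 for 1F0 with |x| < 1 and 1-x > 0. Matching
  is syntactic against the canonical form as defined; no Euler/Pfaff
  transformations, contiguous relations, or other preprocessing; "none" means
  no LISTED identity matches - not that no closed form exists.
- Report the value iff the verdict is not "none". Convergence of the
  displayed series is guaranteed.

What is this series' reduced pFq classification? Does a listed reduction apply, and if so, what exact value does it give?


The series (x = -1) is 2F1: upper {-7/2, 3}, lower {15/2}, prefactor -11/2. Verdict (x = -1): Kummer's theorem (I3) applies (x = -1; c = 15/2 equals 1+a-b for upper {-7/2, 3}: listed pattern). Sum: (-99099/16384) * pi.

Structural cue: x = (-1) and the factorial ratio (prefactor -11/2) (k+a-1)!/(a-1)! is a rising factorial (a)_k.
Consecutive-term ratio: r(k) = (-1) * (k-7/2) (k+3) / [(k+15/2) (k+1)] - rational; roots negated = parameters, x = (-1), C = -11/2.


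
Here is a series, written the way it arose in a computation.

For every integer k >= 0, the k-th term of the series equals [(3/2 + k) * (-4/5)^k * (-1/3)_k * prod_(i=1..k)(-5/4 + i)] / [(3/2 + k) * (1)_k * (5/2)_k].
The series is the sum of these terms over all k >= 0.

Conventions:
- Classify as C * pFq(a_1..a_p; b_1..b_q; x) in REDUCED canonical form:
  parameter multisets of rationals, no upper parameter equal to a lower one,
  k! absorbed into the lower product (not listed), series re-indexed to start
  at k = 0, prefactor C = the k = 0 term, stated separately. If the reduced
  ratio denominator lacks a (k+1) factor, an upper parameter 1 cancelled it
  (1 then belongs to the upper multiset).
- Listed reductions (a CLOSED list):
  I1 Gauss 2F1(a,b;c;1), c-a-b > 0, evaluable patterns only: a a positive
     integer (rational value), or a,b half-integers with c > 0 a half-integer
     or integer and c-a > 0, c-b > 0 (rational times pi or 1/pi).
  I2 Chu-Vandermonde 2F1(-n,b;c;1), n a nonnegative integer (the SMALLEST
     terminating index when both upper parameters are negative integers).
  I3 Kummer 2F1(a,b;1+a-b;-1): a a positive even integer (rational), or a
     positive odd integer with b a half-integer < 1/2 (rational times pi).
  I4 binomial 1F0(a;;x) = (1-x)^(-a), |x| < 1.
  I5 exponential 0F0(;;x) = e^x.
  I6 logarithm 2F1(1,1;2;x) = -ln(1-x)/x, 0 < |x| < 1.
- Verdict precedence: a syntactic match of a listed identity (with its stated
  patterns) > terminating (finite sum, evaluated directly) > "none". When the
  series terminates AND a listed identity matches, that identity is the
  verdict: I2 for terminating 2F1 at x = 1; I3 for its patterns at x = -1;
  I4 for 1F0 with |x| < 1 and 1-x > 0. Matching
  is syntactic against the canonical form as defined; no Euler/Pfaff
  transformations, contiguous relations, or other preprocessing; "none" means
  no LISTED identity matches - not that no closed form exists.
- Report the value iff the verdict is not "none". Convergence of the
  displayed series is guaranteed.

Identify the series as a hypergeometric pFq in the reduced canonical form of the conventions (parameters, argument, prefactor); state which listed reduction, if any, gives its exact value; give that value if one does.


Canonical form: C = 1 times 2F1 with upper {-1/3, -1/4}, lower {5/2}, x = -4/5. Verdict: none (x = -4/5): each listed identity misses the multisets {-1/3, -1/4} ; {5/2}.

The tell: t_0 being 1, (1)_k (prefactor 1) is k! itself.
Ratio: r(k) = (-4/5) * (k-1/3) (k-1/4) / [(k+5/2) (k+1)] - rational; roots negated = parameters, x = (-4/5), C = 1.


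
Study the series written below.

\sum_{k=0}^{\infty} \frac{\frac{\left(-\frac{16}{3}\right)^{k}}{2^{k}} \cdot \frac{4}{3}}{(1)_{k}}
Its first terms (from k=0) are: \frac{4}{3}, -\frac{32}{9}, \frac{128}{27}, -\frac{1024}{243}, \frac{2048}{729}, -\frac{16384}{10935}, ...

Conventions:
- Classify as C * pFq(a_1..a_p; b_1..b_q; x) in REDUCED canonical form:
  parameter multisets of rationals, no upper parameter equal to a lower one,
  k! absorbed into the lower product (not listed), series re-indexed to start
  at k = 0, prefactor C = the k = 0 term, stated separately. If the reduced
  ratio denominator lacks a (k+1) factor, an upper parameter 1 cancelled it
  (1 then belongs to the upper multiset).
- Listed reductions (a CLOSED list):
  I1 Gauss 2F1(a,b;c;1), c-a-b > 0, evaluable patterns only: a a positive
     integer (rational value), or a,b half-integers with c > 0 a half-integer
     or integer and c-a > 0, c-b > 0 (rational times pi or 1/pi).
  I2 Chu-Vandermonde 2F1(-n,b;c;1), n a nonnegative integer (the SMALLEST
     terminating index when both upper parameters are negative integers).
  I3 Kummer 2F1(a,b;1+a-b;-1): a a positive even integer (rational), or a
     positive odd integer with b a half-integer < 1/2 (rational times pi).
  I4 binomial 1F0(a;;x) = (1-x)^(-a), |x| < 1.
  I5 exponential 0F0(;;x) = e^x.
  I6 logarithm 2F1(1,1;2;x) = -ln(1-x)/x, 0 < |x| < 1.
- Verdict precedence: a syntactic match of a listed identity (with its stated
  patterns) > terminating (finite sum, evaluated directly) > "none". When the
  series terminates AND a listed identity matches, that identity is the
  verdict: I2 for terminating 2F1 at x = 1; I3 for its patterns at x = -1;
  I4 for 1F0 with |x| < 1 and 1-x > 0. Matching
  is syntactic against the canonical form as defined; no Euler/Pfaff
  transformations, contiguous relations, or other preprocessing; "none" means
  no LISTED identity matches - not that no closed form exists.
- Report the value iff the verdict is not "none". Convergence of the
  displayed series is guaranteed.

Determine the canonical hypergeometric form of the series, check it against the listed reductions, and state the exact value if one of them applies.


This is \frac{4}{3} * 0F0(-; -; -\frac{8}{3}) in reduced canonical form. Verdict (x = -\frac{8}{3}): exponential (I5) applies (the 0F0 exponential series at x = -\frac{8}{3}). Hence: \frac{4}{3} \cdot e^{-\frac{8}{3}}.

First insight: with t_0 = \frac{4}{3}, (1)_k (C = 4/3) is k! itself.
Adjacent-term ratio: r(k) = -\frac{8}{3} * 1 / [(k+1)] - rational in k. x = -\frac{8}{3}; t_0 = \frac{4}{3}; negate the roots.


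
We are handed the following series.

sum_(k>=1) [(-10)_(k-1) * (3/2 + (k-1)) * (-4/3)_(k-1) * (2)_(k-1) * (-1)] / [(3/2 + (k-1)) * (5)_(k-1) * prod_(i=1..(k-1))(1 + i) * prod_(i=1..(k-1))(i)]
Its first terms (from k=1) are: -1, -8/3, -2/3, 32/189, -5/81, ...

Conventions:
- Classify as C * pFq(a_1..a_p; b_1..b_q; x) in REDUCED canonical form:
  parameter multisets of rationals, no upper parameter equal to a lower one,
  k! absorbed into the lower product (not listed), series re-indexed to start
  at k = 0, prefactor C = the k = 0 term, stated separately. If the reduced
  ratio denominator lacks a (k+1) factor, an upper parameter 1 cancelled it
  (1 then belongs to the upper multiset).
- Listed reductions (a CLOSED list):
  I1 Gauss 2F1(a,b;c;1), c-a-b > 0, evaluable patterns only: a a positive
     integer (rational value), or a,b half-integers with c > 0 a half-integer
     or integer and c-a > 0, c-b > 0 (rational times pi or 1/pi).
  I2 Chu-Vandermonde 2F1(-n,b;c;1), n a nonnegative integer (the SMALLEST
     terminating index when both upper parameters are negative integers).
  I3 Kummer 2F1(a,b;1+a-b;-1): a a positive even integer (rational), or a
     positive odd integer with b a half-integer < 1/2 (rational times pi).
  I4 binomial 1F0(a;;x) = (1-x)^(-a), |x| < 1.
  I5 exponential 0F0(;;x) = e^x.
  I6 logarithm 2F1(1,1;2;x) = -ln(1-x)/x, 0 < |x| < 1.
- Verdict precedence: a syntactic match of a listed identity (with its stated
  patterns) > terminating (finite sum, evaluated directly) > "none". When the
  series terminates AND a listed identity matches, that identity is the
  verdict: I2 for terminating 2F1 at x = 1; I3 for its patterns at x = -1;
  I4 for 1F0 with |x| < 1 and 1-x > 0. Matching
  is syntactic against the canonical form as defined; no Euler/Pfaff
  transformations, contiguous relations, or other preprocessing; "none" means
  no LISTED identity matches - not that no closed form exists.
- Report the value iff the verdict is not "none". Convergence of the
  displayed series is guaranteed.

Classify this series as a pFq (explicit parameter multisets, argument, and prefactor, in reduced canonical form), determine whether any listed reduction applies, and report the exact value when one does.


With C = -1: the canonical form is 2F1(-10, -4/3; 5; 1). Verdict: this is Chu-Vandermonde (I2) (terminating 2F1 at x = 1 with n = 10, b = -4/3, c = 5). Value: -1832028545/435250179.

Structural cue: t_0 being -1, the product of the first k integers (C = -1, x = 1) is k!.
Consecutive-term ratio: r(k) = 1 * (k-10) (k-4/3) / [(k+5) (k+1)] - rational; roots negated = parameters, x = 1, C = -1.


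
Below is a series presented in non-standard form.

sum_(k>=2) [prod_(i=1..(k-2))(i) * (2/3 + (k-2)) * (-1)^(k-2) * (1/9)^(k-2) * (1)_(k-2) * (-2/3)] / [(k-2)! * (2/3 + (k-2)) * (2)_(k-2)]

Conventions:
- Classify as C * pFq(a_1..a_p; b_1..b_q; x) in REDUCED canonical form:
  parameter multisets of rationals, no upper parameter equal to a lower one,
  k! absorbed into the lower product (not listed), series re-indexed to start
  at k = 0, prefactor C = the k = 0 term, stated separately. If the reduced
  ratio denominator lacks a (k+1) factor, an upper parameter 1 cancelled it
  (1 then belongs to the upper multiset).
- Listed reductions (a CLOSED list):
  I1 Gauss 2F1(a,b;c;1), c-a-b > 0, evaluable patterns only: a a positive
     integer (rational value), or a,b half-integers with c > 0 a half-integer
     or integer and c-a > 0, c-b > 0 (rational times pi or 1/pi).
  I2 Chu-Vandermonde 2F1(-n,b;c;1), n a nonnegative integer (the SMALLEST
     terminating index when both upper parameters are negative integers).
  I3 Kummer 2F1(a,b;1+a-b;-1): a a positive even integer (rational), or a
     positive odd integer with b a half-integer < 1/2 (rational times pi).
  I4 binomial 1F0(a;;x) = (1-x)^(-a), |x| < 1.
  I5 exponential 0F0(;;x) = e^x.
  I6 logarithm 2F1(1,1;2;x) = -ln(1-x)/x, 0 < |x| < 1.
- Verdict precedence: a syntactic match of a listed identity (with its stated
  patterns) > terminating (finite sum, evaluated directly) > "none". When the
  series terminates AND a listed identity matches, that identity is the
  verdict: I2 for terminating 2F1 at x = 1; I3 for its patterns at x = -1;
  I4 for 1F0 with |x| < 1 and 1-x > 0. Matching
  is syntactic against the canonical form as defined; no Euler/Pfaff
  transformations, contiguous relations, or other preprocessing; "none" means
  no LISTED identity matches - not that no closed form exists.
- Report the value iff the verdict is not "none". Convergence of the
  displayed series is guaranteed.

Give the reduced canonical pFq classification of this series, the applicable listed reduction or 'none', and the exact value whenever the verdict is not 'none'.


Canonical form: C = -2/3 times 2F1 with upper {1, 1}, lower {2}, x = -1/9. Verdict: logarithm (I6) applies (the logarithm: parameters (1,1;2), x = -1/9). Value: (-6) * ln(10/9).

Key step: x = (-1/9) and k + 2/3 divides numerator and denominator alike; prefactor -2/3 after cancelling.
Consecutive-term ratio: r(k) = (-1/9) * (k+1) (k+1) / [(k+2) (k+1)] - rational; roots negated = parameters, x = (-1/9), C = -2/3.


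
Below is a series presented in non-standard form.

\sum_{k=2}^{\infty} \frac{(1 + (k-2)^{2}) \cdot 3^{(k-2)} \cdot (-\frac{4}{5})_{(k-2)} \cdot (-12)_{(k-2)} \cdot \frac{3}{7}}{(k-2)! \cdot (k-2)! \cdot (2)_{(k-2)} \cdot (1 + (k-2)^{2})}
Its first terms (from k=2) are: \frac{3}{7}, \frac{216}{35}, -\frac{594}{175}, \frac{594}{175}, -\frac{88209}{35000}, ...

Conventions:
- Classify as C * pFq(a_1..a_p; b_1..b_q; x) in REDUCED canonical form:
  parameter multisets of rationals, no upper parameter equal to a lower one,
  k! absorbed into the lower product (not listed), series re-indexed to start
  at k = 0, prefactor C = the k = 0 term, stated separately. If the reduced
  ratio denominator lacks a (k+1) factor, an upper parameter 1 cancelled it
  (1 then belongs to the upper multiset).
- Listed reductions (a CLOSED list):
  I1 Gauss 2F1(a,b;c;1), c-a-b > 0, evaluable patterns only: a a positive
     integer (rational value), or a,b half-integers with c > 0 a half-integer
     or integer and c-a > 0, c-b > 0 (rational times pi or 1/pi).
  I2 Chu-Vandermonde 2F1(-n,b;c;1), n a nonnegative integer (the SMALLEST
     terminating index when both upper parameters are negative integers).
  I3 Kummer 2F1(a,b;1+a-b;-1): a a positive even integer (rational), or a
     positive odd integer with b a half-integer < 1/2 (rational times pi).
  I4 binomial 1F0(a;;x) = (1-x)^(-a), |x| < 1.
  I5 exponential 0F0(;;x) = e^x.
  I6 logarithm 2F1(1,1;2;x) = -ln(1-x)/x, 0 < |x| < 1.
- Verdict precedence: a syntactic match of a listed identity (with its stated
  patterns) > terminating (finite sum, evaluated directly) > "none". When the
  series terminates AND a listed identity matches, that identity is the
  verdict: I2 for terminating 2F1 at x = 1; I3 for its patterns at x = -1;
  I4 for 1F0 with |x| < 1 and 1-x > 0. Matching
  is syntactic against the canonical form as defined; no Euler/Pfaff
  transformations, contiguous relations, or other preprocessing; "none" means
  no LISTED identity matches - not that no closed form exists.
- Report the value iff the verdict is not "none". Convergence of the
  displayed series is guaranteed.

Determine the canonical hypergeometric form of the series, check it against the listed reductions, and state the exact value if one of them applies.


Key observation: t_0 = \frac{3}{7} here, and k^2 + 1 divides numerator and denominator alike; C = 3/7, x = 3 after cancelling.
Consecutive-term ratio: r(k) = 3 * (k-12) (k-\frac{4}{5}) / [(k+1) (k+2) (k+1)] ; factor over Q: parameters, x = 3, and C = \frac{3}{7}.

The series (x = 3) is 2F2: upper {-12, -\frac{4}{5}}, lower {1, 2}, prefactor \frac{3}{7}. Verdict: terminating - upper -12 stops the sum at k = 12; the 13 terms are added exactly. Exact value: \frac{19181388909389109}{3828125000000000}.


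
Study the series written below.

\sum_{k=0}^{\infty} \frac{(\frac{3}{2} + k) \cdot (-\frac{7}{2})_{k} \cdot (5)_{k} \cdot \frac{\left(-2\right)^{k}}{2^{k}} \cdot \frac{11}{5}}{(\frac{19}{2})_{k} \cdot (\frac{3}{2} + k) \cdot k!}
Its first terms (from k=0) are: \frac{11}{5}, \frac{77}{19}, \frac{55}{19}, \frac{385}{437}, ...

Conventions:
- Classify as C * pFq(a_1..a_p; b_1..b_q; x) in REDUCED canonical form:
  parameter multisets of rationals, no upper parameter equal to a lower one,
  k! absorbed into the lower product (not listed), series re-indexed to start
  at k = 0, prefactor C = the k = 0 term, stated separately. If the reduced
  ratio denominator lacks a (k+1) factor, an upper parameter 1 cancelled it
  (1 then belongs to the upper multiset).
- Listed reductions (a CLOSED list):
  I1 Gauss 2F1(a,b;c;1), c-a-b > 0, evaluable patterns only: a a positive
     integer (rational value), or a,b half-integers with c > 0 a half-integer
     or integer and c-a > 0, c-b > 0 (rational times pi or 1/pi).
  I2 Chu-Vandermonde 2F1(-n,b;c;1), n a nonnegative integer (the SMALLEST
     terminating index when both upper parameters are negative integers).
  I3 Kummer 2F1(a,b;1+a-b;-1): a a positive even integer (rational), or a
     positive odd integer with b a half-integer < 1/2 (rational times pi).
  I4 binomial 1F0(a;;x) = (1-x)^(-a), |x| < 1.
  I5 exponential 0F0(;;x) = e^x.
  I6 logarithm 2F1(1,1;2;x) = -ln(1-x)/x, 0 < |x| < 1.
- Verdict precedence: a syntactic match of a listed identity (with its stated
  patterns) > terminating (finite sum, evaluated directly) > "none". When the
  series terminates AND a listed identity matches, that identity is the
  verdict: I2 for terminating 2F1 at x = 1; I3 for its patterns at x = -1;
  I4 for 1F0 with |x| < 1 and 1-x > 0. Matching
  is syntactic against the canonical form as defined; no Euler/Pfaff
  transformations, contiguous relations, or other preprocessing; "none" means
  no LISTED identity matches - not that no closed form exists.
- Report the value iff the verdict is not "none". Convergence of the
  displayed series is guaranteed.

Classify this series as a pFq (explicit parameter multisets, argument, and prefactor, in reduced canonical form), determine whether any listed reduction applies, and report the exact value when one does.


Classification (C = \frac{11}{5}): 2F1 with upper {-\frac{7}{2}, 5}, lower {\frac{19}{2}}, argument x = -1. Verdict: the Kummer evaluation I3 matches (x = -1; c = \frac{19}{2} equals 1+a-b for upper {-\frac{7}{2}, 5}: listed pattern). Sum: \frac{1684683}{524288} \cdot \pi.

First insight: t_0 being \frac{11}{5}, the two k-th powers (C = 11/5, x = -1) combine into one argument.
Consecutive-term ratio: r(k) = -1 * (k-\frac{7}{2}) (k+5) / [(k+\frac{19}{2}) (k+1)] - rational; roots negated = parameters, x = -1, C = \frac{11}{5}.


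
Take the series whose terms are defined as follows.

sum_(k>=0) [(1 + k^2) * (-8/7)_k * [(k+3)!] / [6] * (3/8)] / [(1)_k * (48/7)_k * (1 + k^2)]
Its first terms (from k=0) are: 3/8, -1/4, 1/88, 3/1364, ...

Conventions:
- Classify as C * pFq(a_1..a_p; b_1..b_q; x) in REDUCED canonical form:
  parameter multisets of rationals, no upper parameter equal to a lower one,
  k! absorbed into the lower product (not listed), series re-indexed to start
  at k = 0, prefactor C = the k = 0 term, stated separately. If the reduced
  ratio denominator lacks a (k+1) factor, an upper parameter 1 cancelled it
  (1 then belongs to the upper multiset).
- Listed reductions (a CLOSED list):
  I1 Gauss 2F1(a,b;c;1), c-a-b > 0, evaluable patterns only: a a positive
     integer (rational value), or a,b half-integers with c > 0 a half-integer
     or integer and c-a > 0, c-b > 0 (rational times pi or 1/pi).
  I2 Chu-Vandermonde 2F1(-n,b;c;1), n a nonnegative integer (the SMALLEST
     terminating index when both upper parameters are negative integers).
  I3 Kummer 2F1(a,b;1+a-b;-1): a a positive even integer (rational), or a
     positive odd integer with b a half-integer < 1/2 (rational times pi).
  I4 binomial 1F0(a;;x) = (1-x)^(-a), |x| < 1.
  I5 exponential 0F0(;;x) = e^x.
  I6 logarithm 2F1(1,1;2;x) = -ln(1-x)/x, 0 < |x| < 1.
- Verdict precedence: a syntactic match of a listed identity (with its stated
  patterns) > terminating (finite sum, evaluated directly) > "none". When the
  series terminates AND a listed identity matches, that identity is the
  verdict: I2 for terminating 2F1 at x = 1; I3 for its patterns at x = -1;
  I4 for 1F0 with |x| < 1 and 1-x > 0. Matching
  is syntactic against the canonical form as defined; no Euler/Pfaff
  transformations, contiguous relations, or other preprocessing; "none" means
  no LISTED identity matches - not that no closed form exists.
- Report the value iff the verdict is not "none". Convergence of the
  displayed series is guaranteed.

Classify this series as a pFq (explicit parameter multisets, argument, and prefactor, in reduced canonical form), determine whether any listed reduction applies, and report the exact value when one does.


At argument 1: a 2F1 with upper {-8/7, 4}, lower {48/7}, scaled by C = 3/8. Verdict: this is Gauss's theorem (I1) (x = 1: the Gamma ratio telescopes since c-a-b = 4 > 0 and a = 4 in Z>0). Sum: 18819/134456.

The tell: with t_0 = 3/8, the factorial ratio (C = 3/8) (k+a-1)!/(a-1)! is a rising factorial (a)_k.
Consecutive-term ratio: r(k) = 1 * (k-8/7) (k+4) / [(k+48/7) (k+1)] - poly over poly, x = 1 from leading terms; C = 3/8 at k = 0.
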